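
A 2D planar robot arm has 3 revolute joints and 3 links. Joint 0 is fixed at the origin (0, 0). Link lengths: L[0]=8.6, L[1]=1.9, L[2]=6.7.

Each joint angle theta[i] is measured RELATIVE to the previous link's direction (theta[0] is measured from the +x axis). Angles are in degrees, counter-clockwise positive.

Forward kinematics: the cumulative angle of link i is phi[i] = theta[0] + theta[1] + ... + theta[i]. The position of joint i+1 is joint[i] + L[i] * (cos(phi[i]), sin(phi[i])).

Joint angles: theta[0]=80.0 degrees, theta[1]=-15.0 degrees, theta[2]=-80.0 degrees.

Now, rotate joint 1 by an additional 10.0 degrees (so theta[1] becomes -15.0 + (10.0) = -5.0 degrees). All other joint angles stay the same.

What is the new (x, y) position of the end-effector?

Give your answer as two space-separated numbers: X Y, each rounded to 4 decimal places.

joint[0] = (0.0000, 0.0000)  (base)
link 0: phi[0] = 80 = 80 deg
  cos(80 deg) = 0.1736, sin(80 deg) = 0.9848
  joint[1] = (0.0000, 0.0000) + 8.6 * (0.1736, 0.9848) = (0.0000 + 1.4934, 0.0000 + 8.4693) = (1.4934, 8.4693)
link 1: phi[1] = 80 + -5 = 75 deg
  cos(75 deg) = 0.2588, sin(75 deg) = 0.9659
  joint[2] = (1.4934, 8.4693) + 1.9 * (0.2588, 0.9659) = (1.4934 + 0.4918, 8.4693 + 1.8353) = (1.9851, 10.3046)
link 2: phi[2] = 80 + -5 + -80 = -5 deg
  cos(-5 deg) = 0.9962, sin(-5 deg) = -0.0872
  joint[3] = (1.9851, 10.3046) + 6.7 * (0.9962, -0.0872) = (1.9851 + 6.6745, 10.3046 + -0.5839) = (8.6596, 9.7207)
End effector: (8.6596, 9.7207)

Answer: 8.6596 9.7207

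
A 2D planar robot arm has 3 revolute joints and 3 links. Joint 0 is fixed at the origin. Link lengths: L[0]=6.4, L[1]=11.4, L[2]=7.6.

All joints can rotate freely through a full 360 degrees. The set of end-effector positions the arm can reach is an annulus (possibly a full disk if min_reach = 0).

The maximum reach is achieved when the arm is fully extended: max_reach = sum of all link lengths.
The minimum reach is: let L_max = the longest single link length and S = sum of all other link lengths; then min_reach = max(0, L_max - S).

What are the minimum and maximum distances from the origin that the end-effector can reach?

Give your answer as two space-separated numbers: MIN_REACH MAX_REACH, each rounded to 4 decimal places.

Answer: 0.0000 25.4000

Derivation:
Link lengths: [6.4, 11.4, 7.6]
max_reach = 6.4 + 11.4 + 7.6 = 25.4
L_max = max([6.4, 11.4, 7.6]) = 11.4
S (sum of others) = 25.4 - 11.4 = 14
min_reach = max(0, 11.4 - 14) = max(0, -2.6) = 0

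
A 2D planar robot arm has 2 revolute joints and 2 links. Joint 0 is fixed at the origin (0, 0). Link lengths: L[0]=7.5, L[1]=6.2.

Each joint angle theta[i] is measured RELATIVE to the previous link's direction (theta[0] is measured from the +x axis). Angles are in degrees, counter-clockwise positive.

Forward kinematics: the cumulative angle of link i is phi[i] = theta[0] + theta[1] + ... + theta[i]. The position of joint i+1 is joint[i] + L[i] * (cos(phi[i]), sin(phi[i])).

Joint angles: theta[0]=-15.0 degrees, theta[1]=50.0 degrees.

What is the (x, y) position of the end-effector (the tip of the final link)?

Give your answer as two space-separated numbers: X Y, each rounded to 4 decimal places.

Answer: 12.3232 1.6150

Derivation:
joint[0] = (0.0000, 0.0000)  (base)
link 0: phi[0] = -15 = -15 deg
  cos(-15 deg) = 0.9659, sin(-15 deg) = -0.2588
  joint[1] = (0.0000, 0.0000) + 7.5 * (0.9659, -0.2588) = (0.0000 + 7.2444, 0.0000 + -1.9411) = (7.2444, -1.9411)
link 1: phi[1] = -15 + 50 = 35 deg
  cos(35 deg) = 0.8192, sin(35 deg) = 0.5736
  joint[2] = (7.2444, -1.9411) + 6.2 * (0.8192, 0.5736) = (7.2444 + 5.0787, -1.9411 + 3.5562) = (12.3232, 1.6150)
End effector: (12.3232, 1.6150)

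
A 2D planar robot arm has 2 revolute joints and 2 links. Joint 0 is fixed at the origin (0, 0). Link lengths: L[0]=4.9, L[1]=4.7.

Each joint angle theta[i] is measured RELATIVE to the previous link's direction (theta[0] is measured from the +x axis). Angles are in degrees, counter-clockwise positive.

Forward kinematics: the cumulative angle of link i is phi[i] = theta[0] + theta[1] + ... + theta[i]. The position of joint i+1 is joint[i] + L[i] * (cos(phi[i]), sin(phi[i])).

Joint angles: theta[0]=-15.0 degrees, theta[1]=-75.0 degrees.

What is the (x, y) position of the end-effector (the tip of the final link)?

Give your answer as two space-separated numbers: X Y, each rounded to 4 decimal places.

joint[0] = (0.0000, 0.0000)  (base)
link 0: phi[0] = -15 = -15 deg
  cos(-15 deg) = 0.9659, sin(-15 deg) = -0.2588
  joint[1] = (0.0000, 0.0000) + 4.9 * (0.9659, -0.2588) = (0.0000 + 4.7330, 0.0000 + -1.2682) = (4.7330, -1.2682)
link 1: phi[1] = -15 + -75 = -90 deg
  cos(-90 deg) = 0.0000, sin(-90 deg) = -1.0000
  joint[2] = (4.7330, -1.2682) + 4.7 * (0.0000, -1.0000) = (4.7330 + 0.0000, -1.2682 + -4.7000) = (4.7330, -5.9682)
End effector: (4.7330, -5.9682)

Answer: 4.7330 -5.9682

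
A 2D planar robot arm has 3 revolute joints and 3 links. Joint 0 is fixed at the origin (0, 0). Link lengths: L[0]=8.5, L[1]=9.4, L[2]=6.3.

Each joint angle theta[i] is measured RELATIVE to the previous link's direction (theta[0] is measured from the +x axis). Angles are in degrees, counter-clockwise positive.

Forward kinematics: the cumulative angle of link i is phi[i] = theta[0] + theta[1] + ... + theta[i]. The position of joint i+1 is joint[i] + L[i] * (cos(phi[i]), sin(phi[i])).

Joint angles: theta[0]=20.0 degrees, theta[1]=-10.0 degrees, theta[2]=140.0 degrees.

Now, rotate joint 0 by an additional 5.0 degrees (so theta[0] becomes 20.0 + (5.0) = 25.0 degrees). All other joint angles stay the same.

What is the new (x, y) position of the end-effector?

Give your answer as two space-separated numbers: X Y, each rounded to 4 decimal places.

joint[0] = (0.0000, 0.0000)  (base)
link 0: phi[0] = 25 = 25 deg
  cos(25 deg) = 0.9063, sin(25 deg) = 0.4226
  joint[1] = (0.0000, 0.0000) + 8.5 * (0.9063, 0.4226) = (0.0000 + 7.7036, 0.0000 + 3.5923) = (7.7036, 3.5923)
link 1: phi[1] = 25 + -10 = 15 deg
  cos(15 deg) = 0.9659, sin(15 deg) = 0.2588
  joint[2] = (7.7036, 3.5923) + 9.4 * (0.9659, 0.2588) = (7.7036 + 9.0797, 3.5923 + 2.4329) = (16.7833, 6.0252)
link 2: phi[2] = 25 + -10 + 140 = 155 deg
  cos(155 deg) = -0.9063, sin(155 deg) = 0.4226
  joint[3] = (16.7833, 6.0252) + 6.3 * (-0.9063, 0.4226) = (16.7833 + -5.7097, 6.0252 + 2.6625) = (11.0736, 8.6876)
End effector: (11.0736, 8.6876)

Answer: 11.0736 8.6876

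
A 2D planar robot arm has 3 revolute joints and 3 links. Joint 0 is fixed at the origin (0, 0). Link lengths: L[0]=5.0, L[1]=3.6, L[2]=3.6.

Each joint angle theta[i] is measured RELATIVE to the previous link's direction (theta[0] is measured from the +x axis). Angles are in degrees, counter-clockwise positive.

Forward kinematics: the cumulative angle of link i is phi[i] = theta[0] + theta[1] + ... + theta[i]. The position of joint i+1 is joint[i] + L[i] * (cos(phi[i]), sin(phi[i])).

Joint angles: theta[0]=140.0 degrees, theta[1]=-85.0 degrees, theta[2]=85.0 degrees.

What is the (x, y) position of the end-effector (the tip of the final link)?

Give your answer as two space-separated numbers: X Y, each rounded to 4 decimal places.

Answer: -4.5231 8.4769

Derivation:
joint[0] = (0.0000, 0.0000)  (base)
link 0: phi[0] = 140 = 140 deg
  cos(140 deg) = -0.7660, sin(140 deg) = 0.6428
  joint[1] = (0.0000, 0.0000) + 5 * (-0.7660, 0.6428) = (0.0000 + -3.8302, 0.0000 + 3.2139) = (-3.8302, 3.2139)
link 1: phi[1] = 140 + -85 = 55 deg
  cos(55 deg) = 0.5736, sin(55 deg) = 0.8192
  joint[2] = (-3.8302, 3.2139) + 3.6 * (0.5736, 0.8192) = (-3.8302 + 2.0649, 3.2139 + 2.9489) = (-1.7653, 6.1629)
link 2: phi[2] = 140 + -85 + 85 = 140 deg
  cos(140 deg) = -0.7660, sin(140 deg) = 0.6428
  joint[3] = (-1.7653, 6.1629) + 3.6 * (-0.7660, 0.6428) = (-1.7653 + -2.7578, 6.1629 + 2.3140) = (-4.5231, 8.4769)
End effector: (-4.5231, 8.4769)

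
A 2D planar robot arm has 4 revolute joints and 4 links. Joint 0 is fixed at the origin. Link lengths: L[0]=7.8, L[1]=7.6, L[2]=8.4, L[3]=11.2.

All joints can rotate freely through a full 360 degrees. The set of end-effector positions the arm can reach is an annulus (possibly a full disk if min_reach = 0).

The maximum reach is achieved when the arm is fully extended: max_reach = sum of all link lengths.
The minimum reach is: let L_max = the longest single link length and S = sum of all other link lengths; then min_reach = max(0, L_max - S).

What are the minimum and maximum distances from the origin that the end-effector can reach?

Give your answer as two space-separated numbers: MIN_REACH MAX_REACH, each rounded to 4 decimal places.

Link lengths: [7.8, 7.6, 8.4, 11.2]
max_reach = 7.8 + 7.6 + 8.4 + 11.2 = 35
L_max = max([7.8, 7.6, 8.4, 11.2]) = 11.2
S (sum of others) = 35 - 11.2 = 23.8
min_reach = max(0, 11.2 - 23.8) = max(0, -12.6) = 0

Answer: 0.0000 35.0000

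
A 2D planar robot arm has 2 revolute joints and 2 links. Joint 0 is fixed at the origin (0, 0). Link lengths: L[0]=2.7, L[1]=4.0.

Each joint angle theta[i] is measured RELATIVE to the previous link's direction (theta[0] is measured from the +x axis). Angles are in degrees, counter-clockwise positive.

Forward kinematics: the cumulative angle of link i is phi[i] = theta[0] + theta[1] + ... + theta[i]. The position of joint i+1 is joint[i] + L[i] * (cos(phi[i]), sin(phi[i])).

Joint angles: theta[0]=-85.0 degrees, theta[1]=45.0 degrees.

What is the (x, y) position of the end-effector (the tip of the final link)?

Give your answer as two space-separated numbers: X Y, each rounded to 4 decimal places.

Answer: 3.2995 -5.2609

Derivation:
joint[0] = (0.0000, 0.0000)  (base)
link 0: phi[0] = -85 = -85 deg
  cos(-85 deg) = 0.0872, sin(-85 deg) = -0.9962
  joint[1] = (0.0000, 0.0000) + 2.7 * (0.0872, -0.9962) = (0.0000 + 0.2353, 0.0000 + -2.6897) = (0.2353, -2.6897)
link 1: phi[1] = -85 + 45 = -40 deg
  cos(-40 deg) = 0.7660, sin(-40 deg) = -0.6428
  joint[2] = (0.2353, -2.6897) + 4 * (0.7660, -0.6428) = (0.2353 + 3.0642, -2.6897 + -2.5712) = (3.2995, -5.2609)
End effector: (3.2995, -5.2609)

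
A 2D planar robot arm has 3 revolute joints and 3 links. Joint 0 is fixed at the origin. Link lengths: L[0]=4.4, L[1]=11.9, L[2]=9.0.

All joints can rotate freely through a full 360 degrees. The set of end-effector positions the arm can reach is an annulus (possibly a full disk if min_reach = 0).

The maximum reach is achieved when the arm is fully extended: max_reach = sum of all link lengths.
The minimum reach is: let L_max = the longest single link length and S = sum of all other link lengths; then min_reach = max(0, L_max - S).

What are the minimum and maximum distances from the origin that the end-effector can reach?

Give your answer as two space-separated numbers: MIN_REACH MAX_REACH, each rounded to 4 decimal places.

Answer: 0.0000 25.3000

Derivation:
Link lengths: [4.4, 11.9, 9.0]
max_reach = 4.4 + 11.9 + 9 = 25.3
L_max = max([4.4, 11.9, 9.0]) = 11.9
S (sum of others) = 25.3 - 11.9 = 13.4
min_reach = max(0, 11.9 - 13.4) = max(0, -1.5) = 0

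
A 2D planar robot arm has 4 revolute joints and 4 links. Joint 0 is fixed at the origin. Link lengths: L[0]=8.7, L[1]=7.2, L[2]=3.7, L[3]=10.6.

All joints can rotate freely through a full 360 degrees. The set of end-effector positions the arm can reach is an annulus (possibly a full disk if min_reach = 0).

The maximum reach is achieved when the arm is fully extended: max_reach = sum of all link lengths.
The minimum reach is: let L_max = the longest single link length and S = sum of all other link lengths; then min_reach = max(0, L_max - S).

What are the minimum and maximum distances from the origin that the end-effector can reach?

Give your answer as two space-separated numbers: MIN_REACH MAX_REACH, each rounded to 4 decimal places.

Answer: 0.0000 30.2000

Derivation:
Link lengths: [8.7, 7.2, 3.7, 10.6]
max_reach = 8.7 + 7.2 + 3.7 + 10.6 = 30.2
L_max = max([8.7, 7.2, 3.7, 10.6]) = 10.6
S (sum of others) = 30.2 - 10.6 = 19.6
min_reach = max(0, 10.6 - 19.6) = max(0, -9) = 0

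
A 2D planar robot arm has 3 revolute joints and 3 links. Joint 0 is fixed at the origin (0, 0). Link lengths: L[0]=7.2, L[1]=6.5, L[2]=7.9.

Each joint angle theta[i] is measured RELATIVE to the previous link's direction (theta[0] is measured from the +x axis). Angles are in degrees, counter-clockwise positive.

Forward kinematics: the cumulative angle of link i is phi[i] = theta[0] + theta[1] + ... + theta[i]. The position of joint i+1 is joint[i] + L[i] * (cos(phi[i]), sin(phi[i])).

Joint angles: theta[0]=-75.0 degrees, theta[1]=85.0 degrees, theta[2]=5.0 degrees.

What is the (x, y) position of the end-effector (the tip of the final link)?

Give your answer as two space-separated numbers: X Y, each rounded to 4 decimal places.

Answer: 15.8956 -3.7813

Derivation:
joint[0] = (0.0000, 0.0000)  (base)
link 0: phi[0] = -75 = -75 deg
  cos(-75 deg) = 0.2588, sin(-75 deg) = -0.9659
  joint[1] = (0.0000, 0.0000) + 7.2 * (0.2588, -0.9659) = (0.0000 + 1.8635, 0.0000 + -6.9547) = (1.8635, -6.9547)
link 1: phi[1] = -75 + 85 = 10 deg
  cos(10 deg) = 0.9848, sin(10 deg) = 0.1736
  joint[2] = (1.8635, -6.9547) + 6.5 * (0.9848, 0.1736) = (1.8635 + 6.4013, -6.9547 + 1.1287) = (8.2647, -5.8260)
link 2: phi[2] = -75 + 85 + 5 = 15 deg
  cos(15 deg) = 0.9659, sin(15 deg) = 0.2588
  joint[3] = (8.2647, -5.8260) + 7.9 * (0.9659, 0.2588) = (8.2647 + 7.6308, -5.8260 + 2.0447) = (15.8956, -3.7813)
End effector: (15.8956, -3.7813)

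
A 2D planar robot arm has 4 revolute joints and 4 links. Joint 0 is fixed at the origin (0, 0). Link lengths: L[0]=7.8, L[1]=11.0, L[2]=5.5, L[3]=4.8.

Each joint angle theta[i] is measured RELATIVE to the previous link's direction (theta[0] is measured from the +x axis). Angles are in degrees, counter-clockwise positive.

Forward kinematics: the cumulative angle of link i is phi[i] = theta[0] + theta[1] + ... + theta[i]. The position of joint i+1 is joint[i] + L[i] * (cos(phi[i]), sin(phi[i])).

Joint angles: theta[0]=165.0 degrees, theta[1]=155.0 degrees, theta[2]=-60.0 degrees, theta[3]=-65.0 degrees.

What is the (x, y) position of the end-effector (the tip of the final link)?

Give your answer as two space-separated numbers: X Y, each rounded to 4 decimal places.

joint[0] = (0.0000, 0.0000)  (base)
link 0: phi[0] = 165 = 165 deg
  cos(165 deg) = -0.9659, sin(165 deg) = 0.2588
  joint[1] = (0.0000, 0.0000) + 7.8 * (-0.9659, 0.2588) = (0.0000 + -7.5342, 0.0000 + 2.0188) = (-7.5342, 2.0188)
link 1: phi[1] = 165 + 155 = 320 deg
  cos(320 deg) = 0.7660, sin(320 deg) = -0.6428
  joint[2] = (-7.5342, 2.0188) + 11 * (0.7660, -0.6428) = (-7.5342 + 8.4265, 2.0188 + -7.0707) = (0.8923, -5.0519)
link 2: phi[2] = 165 + 155 + -60 = 260 deg
  cos(260 deg) = -0.1736, sin(260 deg) = -0.9848
  joint[3] = (0.8923, -5.0519) + 5.5 * (-0.1736, -0.9848) = (0.8923 + -0.9551, -5.0519 + -5.4164) = (-0.0628, -10.4683)
link 3: phi[3] = 165 + 155 + -60 + -65 = 195 deg
  cos(195 deg) = -0.9659, sin(195 deg) = -0.2588
  joint[4] = (-0.0628, -10.4683) + 4.8 * (-0.9659, -0.2588) = (-0.0628 + -4.6364, -10.4683 + -1.2423) = (-4.6992, -11.7106)
End effector: (-4.6992, -11.7106)

Answer: -4.6992 -11.7106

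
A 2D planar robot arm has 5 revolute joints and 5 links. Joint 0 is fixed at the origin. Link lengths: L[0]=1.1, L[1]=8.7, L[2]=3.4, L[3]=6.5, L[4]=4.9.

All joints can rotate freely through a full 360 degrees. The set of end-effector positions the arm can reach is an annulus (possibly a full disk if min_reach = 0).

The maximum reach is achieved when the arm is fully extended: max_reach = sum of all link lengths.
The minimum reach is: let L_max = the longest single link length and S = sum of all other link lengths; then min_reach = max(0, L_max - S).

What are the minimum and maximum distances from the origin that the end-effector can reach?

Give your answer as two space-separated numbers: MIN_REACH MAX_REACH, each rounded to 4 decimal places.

Answer: 0.0000 24.6000

Derivation:
Link lengths: [1.1, 8.7, 3.4, 6.5, 4.9]
max_reach = 1.1 + 8.7 + 3.4 + 6.5 + 4.9 = 24.6
L_max = max([1.1, 8.7, 3.4, 6.5, 4.9]) = 8.7
S (sum of others) = 24.6 - 8.7 = 15.9
min_reach = max(0, 8.7 - 15.9) = max(0, -7.2) = 0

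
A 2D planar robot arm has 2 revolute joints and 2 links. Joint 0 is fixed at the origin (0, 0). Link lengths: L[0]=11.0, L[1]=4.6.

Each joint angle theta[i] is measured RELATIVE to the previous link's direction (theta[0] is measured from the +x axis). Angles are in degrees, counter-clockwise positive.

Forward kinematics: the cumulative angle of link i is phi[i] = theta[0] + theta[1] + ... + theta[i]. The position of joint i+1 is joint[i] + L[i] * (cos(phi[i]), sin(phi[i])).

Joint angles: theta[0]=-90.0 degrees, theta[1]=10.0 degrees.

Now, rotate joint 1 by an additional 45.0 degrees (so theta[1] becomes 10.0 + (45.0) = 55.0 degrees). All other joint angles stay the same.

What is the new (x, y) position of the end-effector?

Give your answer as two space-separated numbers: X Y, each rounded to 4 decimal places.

joint[0] = (0.0000, 0.0000)  (base)
link 0: phi[0] = -90 = -90 deg
  cos(-90 deg) = 0.0000, sin(-90 deg) = -1.0000
  joint[1] = (0.0000, 0.0000) + 11 * (0.0000, -1.0000) = (0.0000 + 0.0000, 0.0000 + -11.0000) = (0.0000, -11.0000)
link 1: phi[1] = -90 + 55 = -35 deg
  cos(-35 deg) = 0.8192, sin(-35 deg) = -0.5736
  joint[2] = (0.0000, -11.0000) + 4.6 * (0.8192, -0.5736) = (0.0000 + 3.7681, -11.0000 + -2.6385) = (3.7681, -13.6385)
End effector: (3.7681, -13.6385)

Answer: 3.7681 -13.6385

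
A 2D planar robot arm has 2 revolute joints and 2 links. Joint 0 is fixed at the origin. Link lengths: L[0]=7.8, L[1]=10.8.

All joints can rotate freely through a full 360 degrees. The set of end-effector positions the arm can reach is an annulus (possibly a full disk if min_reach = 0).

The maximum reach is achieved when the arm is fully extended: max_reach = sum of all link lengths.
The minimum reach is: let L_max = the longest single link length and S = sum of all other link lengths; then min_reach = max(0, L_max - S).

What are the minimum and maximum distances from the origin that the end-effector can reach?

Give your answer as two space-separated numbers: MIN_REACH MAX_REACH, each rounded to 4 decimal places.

Answer: 3.0000 18.6000

Derivation:
Link lengths: [7.8, 10.8]
max_reach = 7.8 + 10.8 = 18.6
L_max = max([7.8, 10.8]) = 10.8
S (sum of others) = 18.6 - 10.8 = 7.8
min_reach = max(0, 10.8 - 7.8) = max(0, 3) = 3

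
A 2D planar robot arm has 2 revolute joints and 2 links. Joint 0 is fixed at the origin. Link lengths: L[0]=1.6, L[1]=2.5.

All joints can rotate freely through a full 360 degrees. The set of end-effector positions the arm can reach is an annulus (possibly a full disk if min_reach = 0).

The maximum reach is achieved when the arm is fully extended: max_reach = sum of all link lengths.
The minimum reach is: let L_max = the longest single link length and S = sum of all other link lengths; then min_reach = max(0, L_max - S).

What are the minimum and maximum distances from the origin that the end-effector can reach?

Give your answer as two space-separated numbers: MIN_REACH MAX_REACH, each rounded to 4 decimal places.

Link lengths: [1.6, 2.5]
max_reach = 1.6 + 2.5 = 4.1
L_max = max([1.6, 2.5]) = 2.5
S (sum of others) = 4.1 - 2.5 = 1.6
min_reach = max(0, 2.5 - 1.6) = max(0, 0.9) = 0.9

Answer: 0.9000 4.1000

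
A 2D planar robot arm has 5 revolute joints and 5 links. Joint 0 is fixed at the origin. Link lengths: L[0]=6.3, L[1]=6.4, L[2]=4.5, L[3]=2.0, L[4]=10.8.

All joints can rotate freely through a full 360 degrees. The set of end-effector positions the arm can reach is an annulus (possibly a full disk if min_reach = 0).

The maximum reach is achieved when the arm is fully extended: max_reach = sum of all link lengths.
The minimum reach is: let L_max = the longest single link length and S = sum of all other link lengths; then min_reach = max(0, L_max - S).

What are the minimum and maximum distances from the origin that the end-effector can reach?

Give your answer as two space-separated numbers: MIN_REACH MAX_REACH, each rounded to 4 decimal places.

Answer: 0.0000 30.0000

Derivation:
Link lengths: [6.3, 6.4, 4.5, 2.0, 10.8]
max_reach = 6.3 + 6.4 + 4.5 + 2 + 10.8 = 30
L_max = max([6.3, 6.4, 4.5, 2.0, 10.8]) = 10.8
S (sum of others) = 30 - 10.8 = 19.2
min_reach = max(0, 10.8 - 19.2) = max(0, -8.4) = 0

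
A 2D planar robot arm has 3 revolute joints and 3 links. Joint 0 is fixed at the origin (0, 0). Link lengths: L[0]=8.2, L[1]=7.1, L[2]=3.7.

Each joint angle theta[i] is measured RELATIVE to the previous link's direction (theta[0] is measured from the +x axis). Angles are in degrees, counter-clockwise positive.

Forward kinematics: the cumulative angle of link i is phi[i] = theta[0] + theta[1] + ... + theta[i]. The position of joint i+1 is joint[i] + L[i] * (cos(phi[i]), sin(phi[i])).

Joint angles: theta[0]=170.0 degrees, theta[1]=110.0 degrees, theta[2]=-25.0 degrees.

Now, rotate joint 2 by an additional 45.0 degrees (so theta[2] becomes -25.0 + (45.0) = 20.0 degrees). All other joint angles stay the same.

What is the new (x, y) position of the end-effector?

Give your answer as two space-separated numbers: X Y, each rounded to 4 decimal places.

Answer: -4.9925 -8.7725

Derivation:
joint[0] = (0.0000, 0.0000)  (base)
link 0: phi[0] = 170 = 170 deg
  cos(170 deg) = -0.9848, sin(170 deg) = 0.1736
  joint[1] = (0.0000, 0.0000) + 8.2 * (-0.9848, 0.1736) = (0.0000 + -8.0754, 0.0000 + 1.4239) = (-8.0754, 1.4239)
link 1: phi[1] = 170 + 110 = 280 deg
  cos(280 deg) = 0.1736, sin(280 deg) = -0.9848
  joint[2] = (-8.0754, 1.4239) + 7.1 * (0.1736, -0.9848) = (-8.0754 + 1.2329, 1.4239 + -6.9921) = (-6.8425, -5.5682)
link 2: phi[2] = 170 + 110 + 20 = 300 deg
  cos(300 deg) = 0.5000, sin(300 deg) = -0.8660
  joint[3] = (-6.8425, -5.5682) + 3.7 * (0.5000, -0.8660) = (-6.8425 + 1.8500, -5.5682 + -3.2043) = (-4.9925, -8.7725)
End effector: (-4.9925, -8.7725)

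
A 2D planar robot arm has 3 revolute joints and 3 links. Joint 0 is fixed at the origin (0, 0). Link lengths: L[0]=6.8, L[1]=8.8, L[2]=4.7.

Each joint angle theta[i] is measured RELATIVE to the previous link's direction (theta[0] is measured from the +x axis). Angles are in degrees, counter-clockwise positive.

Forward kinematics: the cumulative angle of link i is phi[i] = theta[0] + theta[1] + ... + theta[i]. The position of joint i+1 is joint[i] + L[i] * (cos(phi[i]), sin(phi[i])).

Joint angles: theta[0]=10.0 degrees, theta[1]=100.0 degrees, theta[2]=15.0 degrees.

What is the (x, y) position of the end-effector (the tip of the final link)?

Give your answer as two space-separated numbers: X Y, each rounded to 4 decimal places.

joint[0] = (0.0000, 0.0000)  (base)
link 0: phi[0] = 10 = 10 deg
  cos(10 deg) = 0.9848, sin(10 deg) = 0.1736
  joint[1] = (0.0000, 0.0000) + 6.8 * (0.9848, 0.1736) = (0.0000 + 6.6967, 0.0000 + 1.1808) = (6.6967, 1.1808)
link 1: phi[1] = 10 + 100 = 110 deg
  cos(110 deg) = -0.3420, sin(110 deg) = 0.9397
  joint[2] = (6.6967, 1.1808) + 8.8 * (-0.3420, 0.9397) = (6.6967 + -3.0098, 1.1808 + 8.2693) = (3.6869, 9.4501)
link 2: phi[2] = 10 + 100 + 15 = 125 deg
  cos(125 deg) = -0.5736, sin(125 deg) = 0.8192
  joint[3] = (3.6869, 9.4501) + 4.7 * (-0.5736, 0.8192) = (3.6869 + -2.6958, 9.4501 + 3.8500) = (0.9911, 13.3001)
End effector: (0.9911, 13.3001)

Answer: 0.9911 13.3001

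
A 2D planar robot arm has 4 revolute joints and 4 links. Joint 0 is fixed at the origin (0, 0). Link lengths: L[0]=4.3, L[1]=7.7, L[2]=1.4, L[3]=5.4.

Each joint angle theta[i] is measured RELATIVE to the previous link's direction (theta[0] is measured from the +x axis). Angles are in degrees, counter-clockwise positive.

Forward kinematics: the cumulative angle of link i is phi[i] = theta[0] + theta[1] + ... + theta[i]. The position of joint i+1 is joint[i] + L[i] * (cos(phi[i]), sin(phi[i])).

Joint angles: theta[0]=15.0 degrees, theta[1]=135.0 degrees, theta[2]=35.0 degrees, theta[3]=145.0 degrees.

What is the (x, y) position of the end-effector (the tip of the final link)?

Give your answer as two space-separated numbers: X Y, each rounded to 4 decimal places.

joint[0] = (0.0000, 0.0000)  (base)
link 0: phi[0] = 15 = 15 deg
  cos(15 deg) = 0.9659, sin(15 deg) = 0.2588
  joint[1] = (0.0000, 0.0000) + 4.3 * (0.9659, 0.2588) = (0.0000 + 4.1535, 0.0000 + 1.1129) = (4.1535, 1.1129)
link 1: phi[1] = 15 + 135 = 150 deg
  cos(150 deg) = -0.8660, sin(150 deg) = 0.5000
  joint[2] = (4.1535, 1.1129) + 7.7 * (-0.8660, 0.5000) = (4.1535 + -6.6684, 1.1129 + 3.8500) = (-2.5149, 4.9629)
link 2: phi[2] = 15 + 135 + 35 = 185 deg
  cos(185 deg) = -0.9962, sin(185 deg) = -0.0872
  joint[3] = (-2.5149, 4.9629) + 1.4 * (-0.9962, -0.0872) = (-2.5149 + -1.3947, 4.9629 + -0.1220) = (-3.9096, 4.8409)
link 3: phi[3] = 15 + 135 + 35 + 145 = 330 deg
  cos(330 deg) = 0.8660, sin(330 deg) = -0.5000
  joint[4] = (-3.9096, 4.8409) + 5.4 * (0.8660, -0.5000) = (-3.9096 + 4.6765, 4.8409 + -2.7000) = (0.7670, 2.1409)
End effector: (0.7670, 2.1409)

Answer: 0.7670 2.1409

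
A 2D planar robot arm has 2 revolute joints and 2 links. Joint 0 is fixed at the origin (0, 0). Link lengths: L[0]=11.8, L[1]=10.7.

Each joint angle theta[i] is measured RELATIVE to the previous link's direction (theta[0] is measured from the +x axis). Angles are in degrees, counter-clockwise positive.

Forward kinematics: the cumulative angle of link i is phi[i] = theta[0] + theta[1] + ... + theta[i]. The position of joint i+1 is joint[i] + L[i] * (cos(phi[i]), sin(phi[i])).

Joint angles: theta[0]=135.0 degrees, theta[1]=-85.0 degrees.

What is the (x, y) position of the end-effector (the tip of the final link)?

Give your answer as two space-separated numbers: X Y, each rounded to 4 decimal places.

joint[0] = (0.0000, 0.0000)  (base)
link 0: phi[0] = 135 = 135 deg
  cos(135 deg) = -0.7071, sin(135 deg) = 0.7071
  joint[1] = (0.0000, 0.0000) + 11.8 * (-0.7071, 0.7071) = (0.0000 + -8.3439, 0.0000 + 8.3439) = (-8.3439, 8.3439)
link 1: phi[1] = 135 + -85 = 50 deg
  cos(50 deg) = 0.6428, sin(50 deg) = 0.7660
  joint[2] = (-8.3439, 8.3439) + 10.7 * (0.6428, 0.7660) = (-8.3439 + 6.8778, 8.3439 + 8.1967) = (-1.4660, 16.5405)
End effector: (-1.4660, 16.5405)

Answer: -1.4660 16.5405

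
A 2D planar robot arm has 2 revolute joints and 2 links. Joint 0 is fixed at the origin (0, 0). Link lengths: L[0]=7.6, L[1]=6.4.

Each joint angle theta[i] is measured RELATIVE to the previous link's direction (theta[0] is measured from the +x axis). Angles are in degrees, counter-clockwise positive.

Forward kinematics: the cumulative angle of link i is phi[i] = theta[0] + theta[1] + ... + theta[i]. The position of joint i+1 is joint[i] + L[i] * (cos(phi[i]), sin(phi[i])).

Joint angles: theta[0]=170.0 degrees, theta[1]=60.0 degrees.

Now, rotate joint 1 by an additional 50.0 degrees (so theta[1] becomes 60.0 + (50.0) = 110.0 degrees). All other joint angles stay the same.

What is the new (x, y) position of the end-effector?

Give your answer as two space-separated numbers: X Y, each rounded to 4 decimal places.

joint[0] = (0.0000, 0.0000)  (base)
link 0: phi[0] = 170 = 170 deg
  cos(170 deg) = -0.9848, sin(170 deg) = 0.1736
  joint[1] = (0.0000, 0.0000) + 7.6 * (-0.9848, 0.1736) = (0.0000 + -7.4845, 0.0000 + 1.3197) = (-7.4845, 1.3197)
link 1: phi[1] = 170 + 110 = 280 deg
  cos(280 deg) = 0.1736, sin(280 deg) = -0.9848
  joint[2] = (-7.4845, 1.3197) + 6.4 * (0.1736, -0.9848) = (-7.4845 + 1.1113, 1.3197 + -6.3028) = (-6.3732, -4.9830)
End effector: (-6.3732, -4.9830)

Answer: -6.3732 -4.9830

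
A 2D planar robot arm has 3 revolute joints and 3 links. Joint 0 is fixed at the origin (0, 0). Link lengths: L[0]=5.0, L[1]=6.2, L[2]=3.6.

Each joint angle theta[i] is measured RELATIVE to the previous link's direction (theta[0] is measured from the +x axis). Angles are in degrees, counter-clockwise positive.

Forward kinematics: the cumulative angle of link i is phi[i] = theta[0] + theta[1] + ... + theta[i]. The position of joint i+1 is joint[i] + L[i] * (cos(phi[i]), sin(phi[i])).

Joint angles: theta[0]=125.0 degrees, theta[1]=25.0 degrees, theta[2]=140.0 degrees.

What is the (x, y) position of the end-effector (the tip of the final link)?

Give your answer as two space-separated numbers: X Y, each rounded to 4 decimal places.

joint[0] = (0.0000, 0.0000)  (base)
link 0: phi[0] = 125 = 125 deg
  cos(125 deg) = -0.5736, sin(125 deg) = 0.8192
  joint[1] = (0.0000, 0.0000) + 5 * (-0.5736, 0.8192) = (0.0000 + -2.8679, 0.0000 + 4.0958) = (-2.8679, 4.0958)
link 1: phi[1] = 125 + 25 = 150 deg
  cos(150 deg) = -0.8660, sin(150 deg) = 0.5000
  joint[2] = (-2.8679, 4.0958) + 6.2 * (-0.8660, 0.5000) = (-2.8679 + -5.3694, 4.0958 + 3.1000) = (-8.2372, 7.1958)
link 2: phi[2] = 125 + 25 + 140 = 290 deg
  cos(290 deg) = 0.3420, sin(290 deg) = -0.9397
  joint[3] = (-8.2372, 7.1958) + 3.6 * (0.3420, -0.9397) = (-8.2372 + 1.2313, 7.1958 + -3.3829) = (-7.0060, 3.8129)
End effector: (-7.0060, 3.8129)

Answer: -7.0060 3.8129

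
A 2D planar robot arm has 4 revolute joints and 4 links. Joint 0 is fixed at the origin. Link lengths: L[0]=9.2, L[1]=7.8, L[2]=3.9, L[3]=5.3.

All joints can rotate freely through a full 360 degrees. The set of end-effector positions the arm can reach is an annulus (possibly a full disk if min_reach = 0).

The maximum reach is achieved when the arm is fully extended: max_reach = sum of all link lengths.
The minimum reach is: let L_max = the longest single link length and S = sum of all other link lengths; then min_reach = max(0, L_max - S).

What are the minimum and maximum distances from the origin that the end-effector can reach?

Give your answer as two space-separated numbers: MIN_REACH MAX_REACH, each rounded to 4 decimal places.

Link lengths: [9.2, 7.8, 3.9, 5.3]
max_reach = 9.2 + 7.8 + 3.9 + 5.3 = 26.2
L_max = max([9.2, 7.8, 3.9, 5.3]) = 9.2
S (sum of others) = 26.2 - 9.2 = 17
min_reach = max(0, 9.2 - 17) = max(0, -7.8) = 0

Answer: 0.0000 26.2000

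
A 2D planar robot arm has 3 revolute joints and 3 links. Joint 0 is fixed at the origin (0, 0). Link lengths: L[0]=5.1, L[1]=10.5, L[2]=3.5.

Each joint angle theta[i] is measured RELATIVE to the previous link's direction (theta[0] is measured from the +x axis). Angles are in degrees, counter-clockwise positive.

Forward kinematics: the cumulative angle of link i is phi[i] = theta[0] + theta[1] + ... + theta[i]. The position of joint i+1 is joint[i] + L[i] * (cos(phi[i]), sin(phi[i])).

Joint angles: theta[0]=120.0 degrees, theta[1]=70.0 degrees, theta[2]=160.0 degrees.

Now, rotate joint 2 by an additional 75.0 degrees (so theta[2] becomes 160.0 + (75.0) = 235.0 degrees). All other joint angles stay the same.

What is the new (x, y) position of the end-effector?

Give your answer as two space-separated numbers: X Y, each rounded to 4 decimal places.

Answer: -11.4113 5.7655

Derivation:
joint[0] = (0.0000, 0.0000)  (base)
link 0: phi[0] = 120 = 120 deg
  cos(120 deg) = -0.5000, sin(120 deg) = 0.8660
  joint[1] = (0.0000, 0.0000) + 5.1 * (-0.5000, 0.8660) = (0.0000 + -2.5500, 0.0000 + 4.4167) = (-2.5500, 4.4167)
link 1: phi[1] = 120 + 70 = 190 deg
  cos(190 deg) = -0.9848, sin(190 deg) = -0.1736
  joint[2] = (-2.5500, 4.4167) + 10.5 * (-0.9848, -0.1736) = (-2.5500 + -10.3405, 4.4167 + -1.8233) = (-12.8905, 2.5934)
link 2: phi[2] = 120 + 70 + 235 = 425 deg
  cos(425 deg) = 0.4226, sin(425 deg) = 0.9063
  joint[3] = (-12.8905, 2.5934) + 3.5 * (0.4226, 0.9063) = (-12.8905 + 1.4792, 2.5934 + 3.1721) = (-11.4113, 5.7655)
End effector: (-11.4113, 5.7655)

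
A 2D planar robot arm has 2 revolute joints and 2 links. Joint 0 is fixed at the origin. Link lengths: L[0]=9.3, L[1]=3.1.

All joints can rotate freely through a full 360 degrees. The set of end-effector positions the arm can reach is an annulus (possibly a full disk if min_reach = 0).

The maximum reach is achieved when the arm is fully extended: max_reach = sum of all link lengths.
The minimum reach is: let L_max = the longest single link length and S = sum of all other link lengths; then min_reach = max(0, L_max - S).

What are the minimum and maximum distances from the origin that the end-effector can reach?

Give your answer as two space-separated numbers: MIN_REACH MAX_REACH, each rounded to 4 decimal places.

Answer: 6.2000 12.4000

Derivation:
Link lengths: [9.3, 3.1]
max_reach = 9.3 + 3.1 = 12.4
L_max = max([9.3, 3.1]) = 9.3
S (sum of others) = 12.4 - 9.3 = 3.1
min_reach = max(0, 9.3 - 3.1) = max(0, 6.2) = 6.2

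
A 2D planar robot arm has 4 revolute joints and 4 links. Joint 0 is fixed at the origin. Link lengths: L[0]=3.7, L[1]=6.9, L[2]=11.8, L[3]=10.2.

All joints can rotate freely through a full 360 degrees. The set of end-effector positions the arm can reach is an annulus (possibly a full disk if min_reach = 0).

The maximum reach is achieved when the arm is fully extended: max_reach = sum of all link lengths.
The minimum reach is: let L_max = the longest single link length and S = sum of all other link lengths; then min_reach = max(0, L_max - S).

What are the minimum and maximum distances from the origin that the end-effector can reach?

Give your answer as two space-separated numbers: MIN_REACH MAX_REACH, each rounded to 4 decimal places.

Link lengths: [3.7, 6.9, 11.8, 10.2]
max_reach = 3.7 + 6.9 + 11.8 + 10.2 = 32.6
L_max = max([3.7, 6.9, 11.8, 10.2]) = 11.8
S (sum of others) = 32.6 - 11.8 = 20.8
min_reach = max(0, 11.8 - 20.8) = max(0, -9) = 0

Answer: 0.0000 32.6000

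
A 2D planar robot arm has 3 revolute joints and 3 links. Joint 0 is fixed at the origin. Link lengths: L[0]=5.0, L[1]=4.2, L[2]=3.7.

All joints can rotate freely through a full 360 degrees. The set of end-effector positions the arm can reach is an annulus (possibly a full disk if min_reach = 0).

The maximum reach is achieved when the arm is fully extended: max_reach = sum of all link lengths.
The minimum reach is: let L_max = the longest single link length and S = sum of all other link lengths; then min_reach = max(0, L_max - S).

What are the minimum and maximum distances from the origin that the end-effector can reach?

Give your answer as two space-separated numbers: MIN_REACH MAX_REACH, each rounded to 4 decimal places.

Answer: 0.0000 12.9000

Derivation:
Link lengths: [5.0, 4.2, 3.7]
max_reach = 5 + 4.2 + 3.7 = 12.9
L_max = max([5.0, 4.2, 3.7]) = 5
S (sum of others) = 12.9 - 5 = 7.9
min_reach = max(0, 5 - 7.9) = max(0, -2.9) = 0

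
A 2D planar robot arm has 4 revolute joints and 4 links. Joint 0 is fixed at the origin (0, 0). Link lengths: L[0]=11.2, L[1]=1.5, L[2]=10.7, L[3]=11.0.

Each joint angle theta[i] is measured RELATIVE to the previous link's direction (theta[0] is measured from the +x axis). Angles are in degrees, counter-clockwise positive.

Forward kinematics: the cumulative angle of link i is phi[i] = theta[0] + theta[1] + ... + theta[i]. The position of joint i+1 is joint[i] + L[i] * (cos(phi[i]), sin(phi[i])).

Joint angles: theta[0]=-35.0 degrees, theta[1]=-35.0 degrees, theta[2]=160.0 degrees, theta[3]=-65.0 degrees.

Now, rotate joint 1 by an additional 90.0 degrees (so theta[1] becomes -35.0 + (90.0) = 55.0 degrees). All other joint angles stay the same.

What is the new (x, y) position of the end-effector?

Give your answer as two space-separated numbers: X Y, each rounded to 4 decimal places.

Answer: -4.7648 4.0584

Derivation:
joint[0] = (0.0000, 0.0000)  (base)
link 0: phi[0] = -35 = -35 deg
  cos(-35 deg) = 0.8192, sin(-35 deg) = -0.5736
  joint[1] = (0.0000, 0.0000) + 11.2 * (0.8192, -0.5736) = (0.0000 + 9.1745, 0.0000 + -6.4241) = (9.1745, -6.4241)
link 1: phi[1] = -35 + 55 = 20 deg
  cos(20 deg) = 0.9397, sin(20 deg) = 0.3420
  joint[2] = (9.1745, -6.4241) + 1.5 * (0.9397, 0.3420) = (9.1745 + 1.4095, -6.4241 + 0.5130) = (10.5840, -5.9110)
link 2: phi[2] = -35 + 55 + 160 = 180 deg
  cos(180 deg) = -1.0000, sin(180 deg) = 0.0000
  joint[3] = (10.5840, -5.9110) + 10.7 * (-1.0000, 0.0000) = (10.5840 + -10.7000, -5.9110 + 0.0000) = (-0.1160, -5.9110)
link 3: phi[3] = -35 + 55 + 160 + -65 = 115 deg
  cos(115 deg) = -0.4226, sin(115 deg) = 0.9063
  joint[4] = (-0.1160, -5.9110) + 11 * (-0.4226, 0.9063) = (-0.1160 + -4.6488, -5.9110 + 9.9694) = (-4.7648, 4.0584)
End effector: (-4.7648, 4.0584)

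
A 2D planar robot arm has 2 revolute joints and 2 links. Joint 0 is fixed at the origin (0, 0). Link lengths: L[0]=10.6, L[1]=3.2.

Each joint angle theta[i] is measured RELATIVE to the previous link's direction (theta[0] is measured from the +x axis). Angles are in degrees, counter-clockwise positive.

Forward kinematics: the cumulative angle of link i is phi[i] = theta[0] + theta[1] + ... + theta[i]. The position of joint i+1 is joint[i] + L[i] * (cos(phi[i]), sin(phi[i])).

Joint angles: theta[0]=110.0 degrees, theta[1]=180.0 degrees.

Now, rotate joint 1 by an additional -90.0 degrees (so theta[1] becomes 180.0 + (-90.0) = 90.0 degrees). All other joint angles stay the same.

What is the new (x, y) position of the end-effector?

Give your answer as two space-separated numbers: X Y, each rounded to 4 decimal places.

joint[0] = (0.0000, 0.0000)  (base)
link 0: phi[0] = 110 = 110 deg
  cos(110 deg) = -0.3420, sin(110 deg) = 0.9397
  joint[1] = (0.0000, 0.0000) + 10.6 * (-0.3420, 0.9397) = (0.0000 + -3.6254, 0.0000 + 9.9607) = (-3.6254, 9.9607)
link 1: phi[1] = 110 + 90 = 200 deg
  cos(200 deg) = -0.9397, sin(200 deg) = -0.3420
  joint[2] = (-3.6254, 9.9607) + 3.2 * (-0.9397, -0.3420) = (-3.6254 + -3.0070, 9.9607 + -1.0945) = (-6.6324, 8.8663)
End effector: (-6.6324, 8.8663)

Answer: -6.6324 8.8663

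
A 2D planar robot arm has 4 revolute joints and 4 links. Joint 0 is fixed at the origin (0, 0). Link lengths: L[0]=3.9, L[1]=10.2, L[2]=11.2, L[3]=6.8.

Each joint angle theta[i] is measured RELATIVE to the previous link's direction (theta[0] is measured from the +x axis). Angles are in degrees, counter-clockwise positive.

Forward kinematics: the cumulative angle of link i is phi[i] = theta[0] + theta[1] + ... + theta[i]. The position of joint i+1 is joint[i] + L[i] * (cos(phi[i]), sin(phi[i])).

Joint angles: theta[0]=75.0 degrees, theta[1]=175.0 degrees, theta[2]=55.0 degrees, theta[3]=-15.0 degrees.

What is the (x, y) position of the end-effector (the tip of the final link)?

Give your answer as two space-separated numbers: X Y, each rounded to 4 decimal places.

Answer: 6.2706 -21.3822

Derivation:
joint[0] = (0.0000, 0.0000)  (base)
link 0: phi[0] = 75 = 75 deg
  cos(75 deg) = 0.2588, sin(75 deg) = 0.9659
  joint[1] = (0.0000, 0.0000) + 3.9 * (0.2588, 0.9659) = (0.0000 + 1.0094, 0.0000 + 3.7671) = (1.0094, 3.7671)
link 1: phi[1] = 75 + 175 = 250 deg
  cos(250 deg) = -0.3420, sin(250 deg) = -0.9397
  joint[2] = (1.0094, 3.7671) + 10.2 * (-0.3420, -0.9397) = (1.0094 + -3.4886, 3.7671 + -9.5849) = (-2.4792, -5.8178)
link 2: phi[2] = 75 + 175 + 55 = 305 deg
  cos(305 deg) = 0.5736, sin(305 deg) = -0.8192
  joint[3] = (-2.4792, -5.8178) + 11.2 * (0.5736, -0.8192) = (-2.4792 + 6.4241, -5.8178 + -9.1745) = (3.9448, -14.9923)
link 3: phi[3] = 75 + 175 + 55 + -15 = 290 deg
  cos(290 deg) = 0.3420, sin(290 deg) = -0.9397
  joint[4] = (3.9448, -14.9923) + 6.8 * (0.3420, -0.9397) = (3.9448 + 2.3257, -14.9923 + -6.3899) = (6.2706, -21.3822)
End effector: (6.2706, -21.3822)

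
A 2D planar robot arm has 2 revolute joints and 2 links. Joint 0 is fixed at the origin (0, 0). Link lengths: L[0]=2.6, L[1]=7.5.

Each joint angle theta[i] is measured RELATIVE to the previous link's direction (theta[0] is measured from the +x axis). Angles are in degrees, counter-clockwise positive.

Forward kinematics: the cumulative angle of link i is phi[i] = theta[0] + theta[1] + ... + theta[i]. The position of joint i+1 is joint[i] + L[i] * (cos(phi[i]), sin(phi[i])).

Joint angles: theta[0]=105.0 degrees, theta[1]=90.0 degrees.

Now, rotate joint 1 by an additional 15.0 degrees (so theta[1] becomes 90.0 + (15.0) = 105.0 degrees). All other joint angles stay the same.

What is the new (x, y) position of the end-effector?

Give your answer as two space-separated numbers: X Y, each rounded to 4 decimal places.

joint[0] = (0.0000, 0.0000)  (base)
link 0: phi[0] = 105 = 105 deg
  cos(105 deg) = -0.2588, sin(105 deg) = 0.9659
  joint[1] = (0.0000, 0.0000) + 2.6 * (-0.2588, 0.9659) = (0.0000 + -0.6729, 0.0000 + 2.5114) = (-0.6729, 2.5114)
link 1: phi[1] = 105 + 105 = 210 deg
  cos(210 deg) = -0.8660, sin(210 deg) = -0.5000
  joint[2] = (-0.6729, 2.5114) + 7.5 * (-0.8660, -0.5000) = (-0.6729 + -6.4952, 2.5114 + -3.7500) = (-7.1681, -1.2386)
End effector: (-7.1681, -1.2386)

Answer: -7.1681 -1.2386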